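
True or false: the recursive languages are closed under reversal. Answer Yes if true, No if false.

Reverse the input on the tape and then run the decider for L; this halts and accepts exactly Lᴿ.
So the recursive languages are closed under reversal.

Yes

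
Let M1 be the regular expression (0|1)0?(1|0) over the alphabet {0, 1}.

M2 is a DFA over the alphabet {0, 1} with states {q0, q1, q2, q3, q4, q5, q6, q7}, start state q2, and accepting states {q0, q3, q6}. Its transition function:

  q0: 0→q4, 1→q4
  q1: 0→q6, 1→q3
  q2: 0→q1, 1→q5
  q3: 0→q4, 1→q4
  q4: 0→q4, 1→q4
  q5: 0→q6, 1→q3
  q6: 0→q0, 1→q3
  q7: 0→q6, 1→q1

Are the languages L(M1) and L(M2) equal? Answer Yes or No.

Yes

Converting the expression M1 to a DFA (subset construction, then merging equivalent states) gives the minimal DFA with states {r0, r1, r2, r3, r4}, start state r0, accepting states {r2, r3} and transitions r0: 0→r1, 1→r1; r1: 0→r2, 1→r3; r2: 0→r3, 1→r3; r3: 0→r4, 1→r4; r4: 0→r4, 1→r4.
Exploring the product automaton M1 × M2 from the start pair (r0, q2), following both machines on each input symbol, reaches 7 state pairs: (r0, q2), (r1, q1), (r1, q5), (r2, q6), (r3, q3), (r3, q0), (r4, q4).
M1 accepts in {r2, r3} and M2 accepts in {q0, q3, q6}. In every reachable pair the two components are either both accepting — (r2, q6), (r3, q3), (r3, q0) — or both non-accepting, so no string is accepted by exactly one of the machines: L(M1) \ L(M2) and L(M2) \ L(M1) are both empty.
Hence every string is accepted by M1 iff it is accepted by M2, and the two languages coincide.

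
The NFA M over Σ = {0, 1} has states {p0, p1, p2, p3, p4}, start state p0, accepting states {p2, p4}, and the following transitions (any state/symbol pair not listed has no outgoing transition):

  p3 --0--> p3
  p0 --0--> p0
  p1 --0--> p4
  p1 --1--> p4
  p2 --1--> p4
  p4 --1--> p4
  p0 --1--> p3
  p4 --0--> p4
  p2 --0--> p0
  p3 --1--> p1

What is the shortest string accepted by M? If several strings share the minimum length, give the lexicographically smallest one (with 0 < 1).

A breadth-first search from p0 reaches an accepting state first via the path p0 → p3 → p1 → p4 on input 110.
No string of length < 3 is accepted (BFS exhausts all shorter strings without reaching an accepting state), and 110 is the lexicographically least accepting string of length 3.

110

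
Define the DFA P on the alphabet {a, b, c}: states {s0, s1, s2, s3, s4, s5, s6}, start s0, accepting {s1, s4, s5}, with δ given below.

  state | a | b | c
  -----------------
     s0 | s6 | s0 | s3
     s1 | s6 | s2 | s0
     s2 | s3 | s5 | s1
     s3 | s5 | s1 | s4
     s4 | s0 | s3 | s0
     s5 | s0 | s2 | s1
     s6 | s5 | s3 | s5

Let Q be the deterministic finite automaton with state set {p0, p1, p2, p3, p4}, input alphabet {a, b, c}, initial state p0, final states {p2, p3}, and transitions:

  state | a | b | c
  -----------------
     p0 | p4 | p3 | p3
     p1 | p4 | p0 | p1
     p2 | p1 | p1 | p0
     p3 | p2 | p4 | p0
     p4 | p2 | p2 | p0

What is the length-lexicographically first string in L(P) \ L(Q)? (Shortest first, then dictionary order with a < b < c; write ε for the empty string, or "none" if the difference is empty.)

ac

The string ac is accepted by P but not by Q.
No shorter string lies in the difference, and ac is the lexicographically first length-2 string in L(P) \ L(Q).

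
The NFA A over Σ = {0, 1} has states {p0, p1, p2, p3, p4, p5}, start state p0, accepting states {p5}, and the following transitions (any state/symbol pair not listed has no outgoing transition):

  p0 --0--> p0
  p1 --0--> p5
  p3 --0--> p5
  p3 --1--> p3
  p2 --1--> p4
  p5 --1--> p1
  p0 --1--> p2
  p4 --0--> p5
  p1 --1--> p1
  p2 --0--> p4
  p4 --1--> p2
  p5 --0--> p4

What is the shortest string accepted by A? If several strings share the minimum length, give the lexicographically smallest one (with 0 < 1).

A breadth-first search from p0 reaches an accepting state first via the path p0 → p2 → p4 → p5 on input 100.
No string of length < 3 is accepted (BFS exhausts all shorter strings without reaching an accepting state), and 100 is the lexicographically least accepting string of length 3.

100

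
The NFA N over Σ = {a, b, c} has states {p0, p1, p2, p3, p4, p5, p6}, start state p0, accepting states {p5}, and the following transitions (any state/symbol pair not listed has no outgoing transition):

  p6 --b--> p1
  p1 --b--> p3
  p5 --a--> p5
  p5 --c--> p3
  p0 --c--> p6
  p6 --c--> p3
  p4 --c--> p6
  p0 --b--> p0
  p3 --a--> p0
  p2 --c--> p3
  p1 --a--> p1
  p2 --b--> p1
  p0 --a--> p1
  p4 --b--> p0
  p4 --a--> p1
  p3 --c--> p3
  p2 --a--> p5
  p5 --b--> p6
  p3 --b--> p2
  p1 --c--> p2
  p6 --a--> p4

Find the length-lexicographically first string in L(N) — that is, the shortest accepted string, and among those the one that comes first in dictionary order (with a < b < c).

A breadth-first search from p0 reaches an accepting state first via the path p0 → p1 → p2 → p5 on input aca.
No string of length < 3 is accepted (BFS exhausts all shorter strings without reaching an accepting state), and aca is the lexicographically least accepting string of length 3.

aca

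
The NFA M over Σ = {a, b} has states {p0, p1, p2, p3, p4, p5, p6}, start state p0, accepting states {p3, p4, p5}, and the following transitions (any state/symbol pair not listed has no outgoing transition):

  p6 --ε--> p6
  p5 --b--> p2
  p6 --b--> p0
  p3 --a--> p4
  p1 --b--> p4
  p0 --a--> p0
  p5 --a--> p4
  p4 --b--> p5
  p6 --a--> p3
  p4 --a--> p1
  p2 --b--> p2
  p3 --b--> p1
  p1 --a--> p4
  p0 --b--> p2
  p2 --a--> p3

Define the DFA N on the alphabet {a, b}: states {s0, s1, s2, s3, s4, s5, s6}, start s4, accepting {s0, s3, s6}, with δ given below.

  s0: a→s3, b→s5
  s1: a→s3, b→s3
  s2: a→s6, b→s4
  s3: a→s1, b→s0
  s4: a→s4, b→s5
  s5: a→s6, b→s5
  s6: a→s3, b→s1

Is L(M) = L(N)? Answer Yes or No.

Yes

Exploring the product automaton M × N from the start pair (p0, s4), following both machines on each input symbol, reaches 6 state pairs: (p0, s4), (p2, s5), (p3, s6), (p4, s3), (p1, s1), (p5, s0).
M accepts in {p3, p4, p5} and N accepts in {s0, s3, s6}. In every reachable pair the two components are either both accepting — (p3, s6), (p4, s3), (p5, s0) — or both non-accepting, so no string is accepted by exactly one of the machines: L(M) \ L(N) and L(N) \ L(M) are both empty.
Hence every string is accepted by M iff it is accepted by N, and the two languages coincide.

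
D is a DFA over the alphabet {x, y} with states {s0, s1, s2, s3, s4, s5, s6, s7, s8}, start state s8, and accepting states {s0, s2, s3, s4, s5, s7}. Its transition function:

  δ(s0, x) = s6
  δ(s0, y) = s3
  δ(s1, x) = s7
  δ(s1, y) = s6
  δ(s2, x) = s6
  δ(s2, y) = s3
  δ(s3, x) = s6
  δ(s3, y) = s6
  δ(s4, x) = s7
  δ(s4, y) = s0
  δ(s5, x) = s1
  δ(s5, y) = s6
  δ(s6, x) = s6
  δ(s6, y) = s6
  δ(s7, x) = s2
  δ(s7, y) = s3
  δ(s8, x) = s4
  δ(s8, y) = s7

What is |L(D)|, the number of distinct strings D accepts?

11

The useful subgraph on states {s0, s2, s3, s4, s7, s8} is acyclic, so L(D) is finite; the longest accepting path visits 5 useful states, giving maximum string length 4.
Counting accepting paths from s8 by length: 2 of length 1, 4 of length 2, 4 of length 3, 1 of length 4. Total 11.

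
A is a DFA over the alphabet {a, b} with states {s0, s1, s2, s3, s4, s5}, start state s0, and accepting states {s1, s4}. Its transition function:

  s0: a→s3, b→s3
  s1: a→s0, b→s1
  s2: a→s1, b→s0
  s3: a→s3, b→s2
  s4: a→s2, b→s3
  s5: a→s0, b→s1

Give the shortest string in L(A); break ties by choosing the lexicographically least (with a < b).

A breadth-first search from s0 reaches an accepting state first via the path s0 → s3 → s2 → s1 on input aba.
No string of length < 3 is accepted (BFS exhausts all shorter strings without reaching an accepting state), and aba is the lexicographically least accepting string of length 3.

aba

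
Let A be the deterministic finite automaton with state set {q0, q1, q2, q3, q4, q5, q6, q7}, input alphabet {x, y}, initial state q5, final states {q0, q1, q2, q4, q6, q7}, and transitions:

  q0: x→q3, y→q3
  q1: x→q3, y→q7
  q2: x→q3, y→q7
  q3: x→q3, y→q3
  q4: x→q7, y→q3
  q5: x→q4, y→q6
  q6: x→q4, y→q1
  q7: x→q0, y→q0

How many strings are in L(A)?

13

The useful subgraph on states {q0, q1, q4, q5, q6, q7} is acyclic, so L(A) is finite; the longest accepting path visits 5 useful states, giving maximum string length 4.
Counting accepting paths from q5 by length: 2 of length 1, 3 of length 2, 4 of length 3, 4 of length 4. Total 13.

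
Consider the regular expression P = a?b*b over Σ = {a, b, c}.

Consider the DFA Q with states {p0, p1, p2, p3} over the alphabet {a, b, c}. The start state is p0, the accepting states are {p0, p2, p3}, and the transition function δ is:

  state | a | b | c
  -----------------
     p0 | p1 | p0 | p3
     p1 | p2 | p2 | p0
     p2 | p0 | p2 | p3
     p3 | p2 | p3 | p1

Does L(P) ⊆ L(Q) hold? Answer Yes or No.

Converting the expression P to a DFA (subset construction, then merging equivalent states) gives the minimal DFA with states {r0, r1, r2, r3}, start state r0, accepting states {r2} and transitions r0: a→r1, b→r2, c→r3; r1: a→r3, b→r2, c→r3; r2: a→r3, b→r2, c→r3; r3: a→r3, b→r3, c→r3.
Exploring the product automaton P × Q from the start pair (r0, p0), following both machines on each input symbol, reaches 8 state pairs: (r0, p0), (r1, p1), (r2, p0), (r3, p3), (r3, p2), (r2, p2), (r3, p0), (r3, p1).
P accepts in {r2} and Q accepts in {p0, p2, p3}. The reachable pairs whose P-component is accepting are (r2, p0), (r2, p2); in each of them the Q-component is accepting too, so the product for L(P) \ L(Q) (P-component accepting, Q-component rejecting) has no reachable accepting pair and the difference is empty.
Hence every string in L(P) is also in L(Q).

Yes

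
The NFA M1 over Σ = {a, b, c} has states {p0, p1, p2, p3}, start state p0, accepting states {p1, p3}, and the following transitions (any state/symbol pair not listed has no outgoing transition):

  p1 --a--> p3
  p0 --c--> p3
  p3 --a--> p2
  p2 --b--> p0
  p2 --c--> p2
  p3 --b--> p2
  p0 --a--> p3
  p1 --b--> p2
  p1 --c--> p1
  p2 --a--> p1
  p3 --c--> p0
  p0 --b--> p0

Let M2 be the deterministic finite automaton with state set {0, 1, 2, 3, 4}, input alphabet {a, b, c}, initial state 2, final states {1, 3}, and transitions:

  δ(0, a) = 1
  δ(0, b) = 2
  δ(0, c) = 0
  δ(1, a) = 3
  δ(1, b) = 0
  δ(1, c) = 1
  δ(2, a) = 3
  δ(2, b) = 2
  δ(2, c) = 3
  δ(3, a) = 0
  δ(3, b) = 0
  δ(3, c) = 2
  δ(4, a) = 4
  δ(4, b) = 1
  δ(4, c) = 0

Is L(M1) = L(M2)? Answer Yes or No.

Exploring the product automaton M1 × M2 from the start pair (p0, 2), following both machines on each input symbol, reaches 4 state pairs: (p0, 2), (p3, 3), (p2, 0), (p1, 1).
M1 accepts in {p1, p3} and M2 accepts in {1, 3}. In every reachable pair the two components are either both accepting — (p3, 3), (p1, 1) — or both non-accepting, so no string is accepted by exactly one of the machines: L(M1) \ L(M2) and L(M2) \ L(M1) are both empty.
Hence every string is accepted by M1 iff it is accepted by M2, and the two languages coincide.

Yes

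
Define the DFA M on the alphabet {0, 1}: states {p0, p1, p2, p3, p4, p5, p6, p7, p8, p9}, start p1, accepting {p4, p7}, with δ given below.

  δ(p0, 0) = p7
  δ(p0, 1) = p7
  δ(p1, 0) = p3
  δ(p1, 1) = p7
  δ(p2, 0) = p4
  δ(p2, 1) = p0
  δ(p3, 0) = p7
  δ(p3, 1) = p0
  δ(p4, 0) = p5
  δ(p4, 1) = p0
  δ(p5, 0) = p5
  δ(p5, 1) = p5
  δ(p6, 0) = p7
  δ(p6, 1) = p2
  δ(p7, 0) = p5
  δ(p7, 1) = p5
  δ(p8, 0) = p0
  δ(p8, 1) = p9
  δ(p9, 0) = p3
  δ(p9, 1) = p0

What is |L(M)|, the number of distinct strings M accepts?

4

The useful subgraph on states {p0, p1, p3, p7} is acyclic, so L(M) is finite; the longest accepting path visits 4 useful states, giving maximum string length 3.
Counting accepting paths from p1 by length: 1 of length 1, 1 of length 2, 2 of length 3. Total 4.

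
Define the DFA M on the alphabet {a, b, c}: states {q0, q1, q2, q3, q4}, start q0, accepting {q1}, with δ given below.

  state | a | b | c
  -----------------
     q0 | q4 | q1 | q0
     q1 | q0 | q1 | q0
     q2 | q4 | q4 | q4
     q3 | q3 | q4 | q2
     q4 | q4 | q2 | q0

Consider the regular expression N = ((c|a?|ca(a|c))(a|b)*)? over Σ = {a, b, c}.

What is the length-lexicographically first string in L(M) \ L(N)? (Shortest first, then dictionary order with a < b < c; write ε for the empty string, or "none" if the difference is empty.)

The string acb is accepted by M but not by N.
No shorter string lies in the difference, and acb is the lexicographically first length-3 string in L(M) \ L(N).

acb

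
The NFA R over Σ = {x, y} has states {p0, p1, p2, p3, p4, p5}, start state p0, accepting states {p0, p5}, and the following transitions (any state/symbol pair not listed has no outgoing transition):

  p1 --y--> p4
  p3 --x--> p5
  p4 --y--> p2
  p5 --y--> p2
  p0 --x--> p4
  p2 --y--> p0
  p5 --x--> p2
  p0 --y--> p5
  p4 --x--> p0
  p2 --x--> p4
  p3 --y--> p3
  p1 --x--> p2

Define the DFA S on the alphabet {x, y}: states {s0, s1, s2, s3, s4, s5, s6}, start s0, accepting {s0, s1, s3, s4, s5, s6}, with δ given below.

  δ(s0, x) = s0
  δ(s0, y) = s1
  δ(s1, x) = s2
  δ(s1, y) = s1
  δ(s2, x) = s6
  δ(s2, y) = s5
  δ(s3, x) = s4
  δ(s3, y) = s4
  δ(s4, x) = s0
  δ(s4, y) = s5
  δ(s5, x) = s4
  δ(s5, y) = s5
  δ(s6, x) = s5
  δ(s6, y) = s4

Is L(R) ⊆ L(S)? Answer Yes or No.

Yes

Exploring the product automaton R × S from the start pair (p0, s0), following both machines on each input symbol, reaches 18 state pairs: (p0, s0), (p4, s0), (p5, s1), (p2, s1), (p2, s2), (p4, s2), (p0, s1), (p4, s6), (p0, s5), (p0, s6), (p2, s5), (p2, s4), (p4, s4), (p5, s5), (p4, s5), (p5, s4), (p0, s4), (p2, s0).
R accepts in {p0, p5} and S accepts in {s0, s1, s3, s4, s5, s6}. The reachable pairs whose R-component is accepting are (p0, s0), (p5, s1), (p0, s1), (p0, s5), (p0, s6), (p5, s5), (p5, s4), (p0, s4); in each of them the S-component is accepting too, so the product for L(R) \ L(S) (R-component accepting, S-component rejecting) has no reachable accepting pair and the difference is empty.
Hence every string in L(R) is also in L(S).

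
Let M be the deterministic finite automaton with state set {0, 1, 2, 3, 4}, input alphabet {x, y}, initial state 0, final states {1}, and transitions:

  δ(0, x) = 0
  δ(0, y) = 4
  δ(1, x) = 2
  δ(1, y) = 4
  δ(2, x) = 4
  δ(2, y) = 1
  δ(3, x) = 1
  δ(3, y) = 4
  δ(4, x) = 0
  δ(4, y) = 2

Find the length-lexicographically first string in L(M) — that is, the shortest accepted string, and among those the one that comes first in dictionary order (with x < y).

yyy

A breadth-first search from 0 reaches an accepting state first via the path 0 → 4 → 2 → 1 on input yyy.
No string of length < 3 is accepted (BFS exhausts all shorter strings without reaching an accepting state), and yyy is the lexicographically least accepting string of length 3.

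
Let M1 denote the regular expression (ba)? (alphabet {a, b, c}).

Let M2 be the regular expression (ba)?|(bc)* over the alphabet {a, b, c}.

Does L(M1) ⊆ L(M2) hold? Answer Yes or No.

Converting the expression M1 to a DFA (subset construction, then merging equivalent states) gives the minimal DFA with states {r0, r1, r2, r3}, start state r0, accepting states {r0, r3} and transitions r0: a→r1, b→r2, c→r1; r1: a→r1, b→r1, c→r1; r2: a→r3, b→r1, c→r1; r3: a→r1, b→r1, c→r1.
Converting the expression M2 to a DFA (subset construction, then merging equivalent states) gives the minimal DFA with states {t0, t1, t2, t3, t4, t5}, start state t0, accepting states {t0, t3, t4} and transitions t0: a→t1, b→t2, c→t1; t1: a→t1, b→t1, c→t1; t2: a→t3, b→t1, c→t4; t3: a→t1, b→t1, c→t1; t4: a→t1, b→t5, c→t1; t5: a→t1, b→t1, c→t4.
Exploring the product automaton M1 × M2 from the start pair (r0, t0), following both machines on each input symbol, reaches 6 state pairs: (r0, t0), (r1, t1), (r2, t2), (r3, t3), (r1, t4), (r1, t5).
M1 accepts in {r0, r3} and M2 accepts in {t0, t3, t4}. The reachable pairs whose M1-component is accepting are (r0, t0), (r3, t3); in each of them the M2-component is accepting too, so the product for L(M1) \ L(M2) (M1-component accepting, M2-component rejecting) has no reachable accepting pair and the difference is empty.
Hence every string in L(M1) is also in L(M2).

Yes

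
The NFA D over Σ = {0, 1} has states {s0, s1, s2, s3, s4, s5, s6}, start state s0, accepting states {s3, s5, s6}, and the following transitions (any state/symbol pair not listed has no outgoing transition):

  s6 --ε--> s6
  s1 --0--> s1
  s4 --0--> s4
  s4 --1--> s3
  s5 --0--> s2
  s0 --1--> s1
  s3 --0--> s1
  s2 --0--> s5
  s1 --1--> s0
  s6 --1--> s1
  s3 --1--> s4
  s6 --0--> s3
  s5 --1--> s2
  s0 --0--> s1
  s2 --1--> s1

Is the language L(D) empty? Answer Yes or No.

Yes

The states reachable from the start state are {s0, s1}.
None of the accepting states {s3, s5, s6} is reachable, so no string is accepted and L(D) = ∅.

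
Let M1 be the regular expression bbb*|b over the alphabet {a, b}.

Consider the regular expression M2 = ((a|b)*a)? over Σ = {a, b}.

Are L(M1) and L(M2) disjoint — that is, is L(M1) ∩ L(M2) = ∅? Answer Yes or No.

Yes

Converting the expression M1 to a DFA (subset construction, then merging equivalent states) gives the minimal DFA with states {r0, r1, r2}, start state r0, accepting states {r2} and transitions r0: a→r1, b→r2; r1: a→r1, b→r1; r2: a→r1, b→r2.
Converting the expression M2 to a DFA (subset construction, then merging equivalent states) gives the minimal DFA with states {t0, t1}, start state t0, accepting states {t0} and transitions t0: a→t0, b→t1; t1: a→t0, b→t1.
Exploring the product automaton M1 × M2 from the start pair (r0, t0), following both machines on each input symbol, reaches 4 state pairs: (r0, t0), (r1, t0), (r2, t1), (r1, t1).
M1 accepts in {r2} and M2 accepts in {t0}; no reachable pair has both components accepting, so no string drives both machines to acceptance simultaneously and L(M1) ∩ L(M2) = ∅.
So no string is accepted by both, and the intersection is empty.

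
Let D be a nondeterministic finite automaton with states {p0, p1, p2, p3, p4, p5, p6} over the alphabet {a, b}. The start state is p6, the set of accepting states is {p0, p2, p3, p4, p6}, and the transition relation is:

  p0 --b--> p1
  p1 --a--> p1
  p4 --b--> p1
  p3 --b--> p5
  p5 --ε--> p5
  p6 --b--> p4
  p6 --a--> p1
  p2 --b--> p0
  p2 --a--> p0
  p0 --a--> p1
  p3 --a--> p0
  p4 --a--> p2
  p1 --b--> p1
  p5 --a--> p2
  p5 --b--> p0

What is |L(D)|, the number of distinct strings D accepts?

5

The useful subgraph on states {p0, p2, p4, p6} is acyclic, so L(D) is finite; the longest accepting path visits 4 useful states, giving maximum string length 3.
Counting accepting paths from p6 by length: 1 of length 0, 1 of length 1, 1 of length 2, 2 of length 3. Total 5.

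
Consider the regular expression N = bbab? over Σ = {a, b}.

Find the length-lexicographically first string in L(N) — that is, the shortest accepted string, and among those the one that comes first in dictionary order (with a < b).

By inspection of the expression, no string of length less than 3 matches, and bba is the lexicographically first match of length 3.

bba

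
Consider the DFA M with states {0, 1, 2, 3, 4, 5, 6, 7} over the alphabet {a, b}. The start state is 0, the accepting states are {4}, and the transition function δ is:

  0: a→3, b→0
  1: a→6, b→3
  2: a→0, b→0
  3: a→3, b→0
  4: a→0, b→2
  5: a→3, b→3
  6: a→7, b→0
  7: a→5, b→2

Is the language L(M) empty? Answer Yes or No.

Yes

The states reachable from the start state are {0, 3}.
None of the accepting states {4} is reachable, so no string is accepted and L(M) = ∅.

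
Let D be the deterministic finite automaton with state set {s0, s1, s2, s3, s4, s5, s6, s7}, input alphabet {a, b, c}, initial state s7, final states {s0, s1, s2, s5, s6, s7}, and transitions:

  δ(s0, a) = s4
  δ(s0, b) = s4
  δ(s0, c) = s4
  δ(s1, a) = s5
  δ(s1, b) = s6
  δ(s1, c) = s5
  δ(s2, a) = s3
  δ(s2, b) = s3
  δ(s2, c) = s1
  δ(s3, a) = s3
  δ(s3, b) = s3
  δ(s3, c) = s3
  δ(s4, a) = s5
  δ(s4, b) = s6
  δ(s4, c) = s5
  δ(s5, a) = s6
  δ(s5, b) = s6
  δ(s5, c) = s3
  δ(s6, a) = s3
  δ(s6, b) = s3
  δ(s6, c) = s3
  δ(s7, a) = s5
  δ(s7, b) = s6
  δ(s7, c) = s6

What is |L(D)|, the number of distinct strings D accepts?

The useful subgraph on states {s5, s6, s7} is acyclic, so L(D) is finite; the longest accepting path visits 3 useful states, giving maximum string length 2.
Counting accepting paths from s7 by length: 1 of length 0, 3 of length 1, 2 of length 2. Total 6.

6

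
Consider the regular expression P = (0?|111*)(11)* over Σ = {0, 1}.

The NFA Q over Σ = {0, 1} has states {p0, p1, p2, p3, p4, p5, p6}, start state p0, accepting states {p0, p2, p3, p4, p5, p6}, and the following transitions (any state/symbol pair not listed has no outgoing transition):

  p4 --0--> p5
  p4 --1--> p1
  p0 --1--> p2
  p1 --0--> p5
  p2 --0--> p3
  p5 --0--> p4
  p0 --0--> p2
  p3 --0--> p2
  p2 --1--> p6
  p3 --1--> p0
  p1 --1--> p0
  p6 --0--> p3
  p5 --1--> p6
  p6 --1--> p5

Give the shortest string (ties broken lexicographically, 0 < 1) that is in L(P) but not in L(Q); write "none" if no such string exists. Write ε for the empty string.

Converting the expression P to a DFA (subset construction, then merging equivalent states) gives the minimal DFA with states {r0, r1, r2, r3, r4, r5}, start state r0, accepting states {r0, r1, r5} and transitions r0: 0→r1, 1→r2; r1: 0→r3, 1→r4; r2: 0→r3, 1→r5; r3: 0→r3, 1→r3; r4: 0→r3, 1→r1; r5: 0→r3, 1→r5.
Exploring the product automaton P × Q from the start pair (r0, p0), following both machines on each input symbol, reaches 14 state pairs: (r0, p0), (r1, p2), (r2, p2), (r3, p3), (r4, p6), (r5, p6), (r3, p2), (r3, p0), (r1, p5), (r5, p5), (r3, p6), (r3, p4), (r3, p5), (r3, p1).
P accepts in {r0, r1, r5} and Q accepts in {p0, p2, p3, p4, p5, p6}. The reachable pairs whose P-component is accepting are (r0, p0), (r1, p2), (r5, p6), (r1, p5), (r5, p5); in each of them the Q-component is accepting too, so the product for L(P) \ L(Q) (P-component accepting, Q-component rejecting) has no reachable accepting pair and the difference is empty.
So every string accepted by P is also accepted by Q: L(P) \ L(Q) = ∅ and there is no such string.

none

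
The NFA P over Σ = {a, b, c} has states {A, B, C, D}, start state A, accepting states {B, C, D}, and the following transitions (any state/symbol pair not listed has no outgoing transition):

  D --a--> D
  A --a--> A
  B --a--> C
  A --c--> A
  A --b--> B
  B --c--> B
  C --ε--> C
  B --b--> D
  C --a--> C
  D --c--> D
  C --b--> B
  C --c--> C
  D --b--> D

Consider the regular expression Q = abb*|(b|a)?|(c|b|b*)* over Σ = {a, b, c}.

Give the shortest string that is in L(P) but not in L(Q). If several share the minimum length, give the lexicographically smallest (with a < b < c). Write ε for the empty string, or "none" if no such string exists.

The string ba is accepted by P but not by Q.
No shorter string lies in the difference, and ba is the lexicographically first length-2 string in L(P) \ L(Q).

ba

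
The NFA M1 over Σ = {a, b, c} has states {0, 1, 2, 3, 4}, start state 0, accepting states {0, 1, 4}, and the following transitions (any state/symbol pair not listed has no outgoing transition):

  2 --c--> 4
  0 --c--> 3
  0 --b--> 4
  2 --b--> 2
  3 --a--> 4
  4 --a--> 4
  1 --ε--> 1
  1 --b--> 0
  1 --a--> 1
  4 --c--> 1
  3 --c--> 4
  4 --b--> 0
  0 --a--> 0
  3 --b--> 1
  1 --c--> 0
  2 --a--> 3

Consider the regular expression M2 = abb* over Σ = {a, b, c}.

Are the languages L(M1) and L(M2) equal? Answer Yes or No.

No

The empty string ε is accepted by M1 but rejected by M2.
So L(M1) ≠ L(M2).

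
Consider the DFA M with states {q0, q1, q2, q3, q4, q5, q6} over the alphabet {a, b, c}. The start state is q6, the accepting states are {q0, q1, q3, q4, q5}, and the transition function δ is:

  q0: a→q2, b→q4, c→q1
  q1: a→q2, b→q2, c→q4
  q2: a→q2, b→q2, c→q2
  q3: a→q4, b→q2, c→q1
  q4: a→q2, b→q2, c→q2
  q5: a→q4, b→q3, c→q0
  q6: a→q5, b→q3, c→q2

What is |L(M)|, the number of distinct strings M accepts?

The useful subgraph on states {q0, q1, q3, q4, q5, q6} is acyclic, so L(M) is finite; the longest accepting path visits 5 useful states, giving maximum string length 4.
Counting accepting paths from q6 by length: 2 of length 1, 5 of length 2, 5 of length 3, 2 of length 4. Total 14.

14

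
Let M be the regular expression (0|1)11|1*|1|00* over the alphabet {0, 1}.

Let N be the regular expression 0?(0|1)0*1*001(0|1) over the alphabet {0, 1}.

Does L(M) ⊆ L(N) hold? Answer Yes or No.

The empty string ε is in L(M) but not in L(N).
So L(M) ⊄ L(N).

No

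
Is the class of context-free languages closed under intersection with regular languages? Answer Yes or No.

Yes

Run a PDA for the context-free language and a DFA for the regular one in parallel (product of finite controls, the PDA's stack unchanged, the DFA advancing only on input moves); the product PDA accepts exactly the intersection. (Intersection of two CFLs, by contrast, can fail to be context-free.)
So the context-free languages are closed under intersection with a regular language.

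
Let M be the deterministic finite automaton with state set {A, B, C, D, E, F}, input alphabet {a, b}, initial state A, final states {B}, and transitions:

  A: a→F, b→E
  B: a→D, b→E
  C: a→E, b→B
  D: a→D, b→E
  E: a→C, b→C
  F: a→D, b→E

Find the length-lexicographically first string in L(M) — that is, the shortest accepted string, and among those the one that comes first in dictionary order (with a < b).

bab

A breadth-first search from A reaches an accepting state first via the path A → E → C → B on input bab.
No string of length < 3 is accepted (BFS exhausts all shorter strings without reaching an accepting state), and bab is the lexicographically least accepting string of length 3.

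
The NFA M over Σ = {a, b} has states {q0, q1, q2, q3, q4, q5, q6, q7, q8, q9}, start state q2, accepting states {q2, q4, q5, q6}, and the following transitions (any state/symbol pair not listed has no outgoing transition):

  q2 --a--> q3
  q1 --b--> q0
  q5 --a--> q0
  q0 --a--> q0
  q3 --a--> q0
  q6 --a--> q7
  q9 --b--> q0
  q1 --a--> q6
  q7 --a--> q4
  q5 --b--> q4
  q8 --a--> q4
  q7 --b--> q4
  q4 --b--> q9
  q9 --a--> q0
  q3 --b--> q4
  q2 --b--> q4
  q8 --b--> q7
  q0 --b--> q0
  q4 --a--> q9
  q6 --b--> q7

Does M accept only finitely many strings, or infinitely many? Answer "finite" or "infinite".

finite

The useful states (reachable from q2 and able to reach an accepting state) are {q2, q3, q4}.
Restricted to these states the transition graph has no cycle, so every accepting path has bounded length and L is finite.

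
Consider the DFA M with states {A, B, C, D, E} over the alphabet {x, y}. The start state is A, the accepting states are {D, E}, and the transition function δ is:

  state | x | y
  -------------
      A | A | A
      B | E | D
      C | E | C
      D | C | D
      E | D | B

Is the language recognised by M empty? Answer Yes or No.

The states reachable from the start state are {A}.
None of the accepting states {D, E} is reachable, so no string is accepted and L(M) = ∅.

Yes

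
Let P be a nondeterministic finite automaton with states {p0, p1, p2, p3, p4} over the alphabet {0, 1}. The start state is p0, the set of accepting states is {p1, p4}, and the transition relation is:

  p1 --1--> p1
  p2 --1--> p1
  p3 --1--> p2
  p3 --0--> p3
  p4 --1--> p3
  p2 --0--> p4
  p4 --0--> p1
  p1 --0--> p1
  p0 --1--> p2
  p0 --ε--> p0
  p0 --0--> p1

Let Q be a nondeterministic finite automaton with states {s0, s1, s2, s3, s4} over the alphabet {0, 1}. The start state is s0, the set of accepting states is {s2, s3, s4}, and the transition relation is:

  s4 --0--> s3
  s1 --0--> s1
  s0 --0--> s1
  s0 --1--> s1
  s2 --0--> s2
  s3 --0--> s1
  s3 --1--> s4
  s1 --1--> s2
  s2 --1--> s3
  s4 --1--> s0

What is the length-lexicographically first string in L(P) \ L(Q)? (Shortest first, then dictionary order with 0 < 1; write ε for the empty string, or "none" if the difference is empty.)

0

The string 0 is accepted by P but not by Q.
No shorter string lies in the difference, and 0 is the lexicographically first length-1 string in L(P) \ L(Q).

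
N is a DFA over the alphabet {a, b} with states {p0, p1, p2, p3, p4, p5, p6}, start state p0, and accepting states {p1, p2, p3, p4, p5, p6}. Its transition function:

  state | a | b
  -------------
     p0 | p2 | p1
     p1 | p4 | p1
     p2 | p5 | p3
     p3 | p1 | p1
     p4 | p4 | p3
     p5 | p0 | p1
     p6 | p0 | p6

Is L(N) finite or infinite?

State p1 is reachable from the start and can reach an accepting state, and it lies on the cycle p1 → p1.
Traversing that cycle any number of times yields accepted strings of unbounded length, so the language is infinite.

infinite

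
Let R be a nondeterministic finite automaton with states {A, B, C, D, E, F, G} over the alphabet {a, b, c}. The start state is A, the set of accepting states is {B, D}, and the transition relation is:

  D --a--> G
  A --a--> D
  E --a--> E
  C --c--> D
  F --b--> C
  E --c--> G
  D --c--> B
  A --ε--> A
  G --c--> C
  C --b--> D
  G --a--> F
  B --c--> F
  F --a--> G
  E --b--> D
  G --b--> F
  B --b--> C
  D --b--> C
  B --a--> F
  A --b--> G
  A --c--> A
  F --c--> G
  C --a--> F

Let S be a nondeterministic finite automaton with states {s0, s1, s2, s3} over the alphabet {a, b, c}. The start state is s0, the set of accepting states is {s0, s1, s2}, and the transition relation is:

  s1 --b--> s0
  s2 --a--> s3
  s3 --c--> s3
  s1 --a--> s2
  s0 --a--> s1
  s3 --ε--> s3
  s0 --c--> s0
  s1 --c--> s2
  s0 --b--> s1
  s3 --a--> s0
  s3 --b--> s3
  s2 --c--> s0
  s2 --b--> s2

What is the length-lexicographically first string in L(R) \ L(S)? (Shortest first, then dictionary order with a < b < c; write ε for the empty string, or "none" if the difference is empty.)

aaabb

The string aaabb is accepted by R but not by S.
No shorter string lies in the difference, and aaabb is the lexicographically first length-5 string in L(R) \ L(S).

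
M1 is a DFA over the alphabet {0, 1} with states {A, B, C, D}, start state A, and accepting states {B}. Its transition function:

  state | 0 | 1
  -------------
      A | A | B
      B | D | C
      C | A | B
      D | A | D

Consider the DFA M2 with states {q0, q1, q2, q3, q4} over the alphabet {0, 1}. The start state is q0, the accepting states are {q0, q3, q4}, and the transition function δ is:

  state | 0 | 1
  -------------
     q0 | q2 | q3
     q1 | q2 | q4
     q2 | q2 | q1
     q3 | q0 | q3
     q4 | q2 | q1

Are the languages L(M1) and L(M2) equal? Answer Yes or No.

The string 01 is accepted by M1 but rejected by M2.
So L(M1) ≠ L(M2).

No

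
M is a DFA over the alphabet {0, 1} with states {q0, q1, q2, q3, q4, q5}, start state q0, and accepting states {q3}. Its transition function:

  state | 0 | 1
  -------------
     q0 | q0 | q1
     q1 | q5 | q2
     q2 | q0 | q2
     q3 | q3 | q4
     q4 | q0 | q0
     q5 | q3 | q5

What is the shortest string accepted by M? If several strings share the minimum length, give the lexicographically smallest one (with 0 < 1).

100

A breadth-first search from q0 reaches an accepting state first via the path q0 → q1 → q5 → q3 on input 100.
No string of length < 3 is accepted (BFS exhausts all shorter strings without reaching an accepting state), and 100 is the lexicographically least accepting string of length 3.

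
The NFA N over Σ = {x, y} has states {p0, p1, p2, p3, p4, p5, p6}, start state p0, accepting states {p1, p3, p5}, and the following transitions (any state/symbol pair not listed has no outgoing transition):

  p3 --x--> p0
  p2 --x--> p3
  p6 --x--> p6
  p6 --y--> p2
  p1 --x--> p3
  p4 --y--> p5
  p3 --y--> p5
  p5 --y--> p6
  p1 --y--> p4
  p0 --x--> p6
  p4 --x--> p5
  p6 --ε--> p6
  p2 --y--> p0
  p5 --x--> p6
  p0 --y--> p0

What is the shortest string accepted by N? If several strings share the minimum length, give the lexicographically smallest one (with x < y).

xyx

A breadth-first search from p0 reaches an accepting state first via the path p0 → p6 → p2 → p3 on input xyx.
No string of length < 3 is accepted (BFS exhausts all shorter strings without reaching an accepting state), and xyx is the lexicographically least accepting string of length 3.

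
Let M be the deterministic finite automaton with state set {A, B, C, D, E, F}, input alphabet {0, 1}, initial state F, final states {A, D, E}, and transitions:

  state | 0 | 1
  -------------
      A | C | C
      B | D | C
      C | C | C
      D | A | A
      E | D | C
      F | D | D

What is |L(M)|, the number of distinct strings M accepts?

6

The useful subgraph on states {A, D, F} is acyclic, so L(M) is finite; the longest accepting path visits 3 useful states, giving maximum string length 2.
Counting accepting paths from F by length: 2 of length 1, 4 of length 2. Total 6.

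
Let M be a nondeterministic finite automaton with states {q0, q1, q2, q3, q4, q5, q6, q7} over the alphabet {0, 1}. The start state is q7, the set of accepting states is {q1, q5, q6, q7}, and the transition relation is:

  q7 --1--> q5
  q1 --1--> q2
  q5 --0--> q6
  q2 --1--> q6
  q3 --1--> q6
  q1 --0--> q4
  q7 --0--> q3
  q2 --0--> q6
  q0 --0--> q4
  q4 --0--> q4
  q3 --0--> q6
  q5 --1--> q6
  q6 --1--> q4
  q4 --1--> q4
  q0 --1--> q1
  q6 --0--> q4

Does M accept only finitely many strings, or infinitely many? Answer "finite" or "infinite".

The useful states (reachable from q7 and able to reach an accepting state) are {q3, q5, q6, q7}.
Restricted to these states the transition graph has no cycle, so every accepting path has bounded length and L is finite.

finite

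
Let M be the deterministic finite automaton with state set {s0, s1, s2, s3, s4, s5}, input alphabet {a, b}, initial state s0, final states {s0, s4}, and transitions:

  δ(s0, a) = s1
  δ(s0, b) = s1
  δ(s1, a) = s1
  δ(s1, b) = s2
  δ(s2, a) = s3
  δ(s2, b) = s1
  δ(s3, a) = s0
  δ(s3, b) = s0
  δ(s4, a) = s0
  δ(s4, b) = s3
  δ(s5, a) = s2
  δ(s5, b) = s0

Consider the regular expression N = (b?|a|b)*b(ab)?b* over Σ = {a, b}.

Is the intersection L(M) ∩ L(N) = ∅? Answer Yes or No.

No

The string abab is accepted by both M and N.
Hence L(M) ∩ L(N) ≠ ∅.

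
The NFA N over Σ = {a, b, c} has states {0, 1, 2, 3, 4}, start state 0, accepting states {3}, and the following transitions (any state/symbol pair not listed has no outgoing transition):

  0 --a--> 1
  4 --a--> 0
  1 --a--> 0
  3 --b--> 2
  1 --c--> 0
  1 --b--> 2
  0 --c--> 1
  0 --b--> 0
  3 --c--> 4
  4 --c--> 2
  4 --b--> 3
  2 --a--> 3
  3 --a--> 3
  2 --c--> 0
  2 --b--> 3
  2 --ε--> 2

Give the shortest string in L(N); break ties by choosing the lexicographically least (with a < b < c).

aba

A breadth-first search from 0 reaches an accepting state first via the path 0 → 1 → 2 → 3 on input aba.
No string of length < 3 is accepted (BFS exhausts all shorter strings without reaching an accepting state), and aba is the lexicographically least accepting string of length 3.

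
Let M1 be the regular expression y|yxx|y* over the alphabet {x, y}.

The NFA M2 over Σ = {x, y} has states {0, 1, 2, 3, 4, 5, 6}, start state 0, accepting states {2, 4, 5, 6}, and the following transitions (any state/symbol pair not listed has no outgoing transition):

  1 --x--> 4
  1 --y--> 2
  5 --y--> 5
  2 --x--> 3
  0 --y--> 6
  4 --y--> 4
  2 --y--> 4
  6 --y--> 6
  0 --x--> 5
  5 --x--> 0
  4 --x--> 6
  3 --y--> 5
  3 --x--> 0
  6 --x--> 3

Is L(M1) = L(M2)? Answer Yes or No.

The empty string ε is accepted by M1 but rejected by M2.
So L(M1) ≠ L(M2).

No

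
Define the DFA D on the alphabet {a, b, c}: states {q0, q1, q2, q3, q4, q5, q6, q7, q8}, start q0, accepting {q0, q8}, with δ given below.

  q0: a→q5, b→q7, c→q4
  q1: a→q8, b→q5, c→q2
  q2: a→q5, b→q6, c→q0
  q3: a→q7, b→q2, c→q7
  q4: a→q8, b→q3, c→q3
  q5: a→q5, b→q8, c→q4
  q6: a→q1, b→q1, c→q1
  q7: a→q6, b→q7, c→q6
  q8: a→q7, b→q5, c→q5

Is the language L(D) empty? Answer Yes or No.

The empty string ε is accepted: the run q0 ends in the accepting state q0.
Since at least one string is accepted, L(D) is not empty.

No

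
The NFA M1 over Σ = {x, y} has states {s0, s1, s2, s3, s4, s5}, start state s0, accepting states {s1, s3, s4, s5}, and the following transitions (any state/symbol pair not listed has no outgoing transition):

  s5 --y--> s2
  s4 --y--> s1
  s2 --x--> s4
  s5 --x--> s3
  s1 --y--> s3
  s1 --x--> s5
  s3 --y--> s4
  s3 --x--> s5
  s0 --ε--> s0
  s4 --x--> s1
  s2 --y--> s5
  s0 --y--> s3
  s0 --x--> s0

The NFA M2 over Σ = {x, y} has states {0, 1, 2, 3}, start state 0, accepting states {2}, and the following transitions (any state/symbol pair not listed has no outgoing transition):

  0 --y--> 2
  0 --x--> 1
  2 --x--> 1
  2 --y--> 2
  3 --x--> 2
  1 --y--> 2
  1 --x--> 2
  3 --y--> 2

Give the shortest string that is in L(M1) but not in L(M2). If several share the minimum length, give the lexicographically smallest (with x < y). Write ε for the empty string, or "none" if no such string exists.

The string yx is accepted by M1 but not by M2.
No shorter string lies in the difference, and yx is the lexicographically first length-2 string in L(M1) \ L(M2).

yx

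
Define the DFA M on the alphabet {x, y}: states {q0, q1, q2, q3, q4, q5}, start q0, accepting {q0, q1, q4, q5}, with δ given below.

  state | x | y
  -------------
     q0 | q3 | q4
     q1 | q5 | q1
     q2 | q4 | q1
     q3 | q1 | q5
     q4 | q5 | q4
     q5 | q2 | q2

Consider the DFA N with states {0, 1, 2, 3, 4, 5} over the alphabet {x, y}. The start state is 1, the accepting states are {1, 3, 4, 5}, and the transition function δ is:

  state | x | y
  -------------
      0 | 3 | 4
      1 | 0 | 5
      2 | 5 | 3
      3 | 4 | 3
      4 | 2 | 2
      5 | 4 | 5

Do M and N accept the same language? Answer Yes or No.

Exploring the product automaton M × N from the start pair (q0, 1), following both machines on each input symbol, reaches 6 state pairs: (q0, 1), (q3, 0), (q4, 5), (q1, 3), (q5, 4), (q2, 2).
M accepts in {q0, q1, q4, q5} and N accepts in {1, 3, 4, 5}. In every reachable pair the two components are either both accepting — (q0, 1), (q4, 5), (q1, 3), (q5, 4) — or both non-accepting, so no string is accepted by exactly one of the machines: L(M) \ L(N) and L(N) \ L(M) are both empty.
Hence every string is accepted by M iff it is accepted by N, and the two languages coincide.

Yes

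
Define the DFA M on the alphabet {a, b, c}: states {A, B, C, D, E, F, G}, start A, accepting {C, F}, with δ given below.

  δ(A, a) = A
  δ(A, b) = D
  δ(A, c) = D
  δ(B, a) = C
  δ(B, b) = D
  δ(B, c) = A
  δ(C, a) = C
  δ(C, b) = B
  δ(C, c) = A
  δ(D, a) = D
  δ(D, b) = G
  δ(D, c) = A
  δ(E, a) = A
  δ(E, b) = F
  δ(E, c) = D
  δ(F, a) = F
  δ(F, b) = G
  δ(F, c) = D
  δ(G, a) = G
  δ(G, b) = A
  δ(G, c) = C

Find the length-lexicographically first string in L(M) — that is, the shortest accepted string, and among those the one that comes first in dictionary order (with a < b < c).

A breadth-first search from A reaches an accepting state first via the path A → D → G → C on input bbc.
No string of length < 3 is accepted (BFS exhausts all shorter strings without reaching an accepting state), and bbc is the lexicographically least accepting string of length 3.

bbc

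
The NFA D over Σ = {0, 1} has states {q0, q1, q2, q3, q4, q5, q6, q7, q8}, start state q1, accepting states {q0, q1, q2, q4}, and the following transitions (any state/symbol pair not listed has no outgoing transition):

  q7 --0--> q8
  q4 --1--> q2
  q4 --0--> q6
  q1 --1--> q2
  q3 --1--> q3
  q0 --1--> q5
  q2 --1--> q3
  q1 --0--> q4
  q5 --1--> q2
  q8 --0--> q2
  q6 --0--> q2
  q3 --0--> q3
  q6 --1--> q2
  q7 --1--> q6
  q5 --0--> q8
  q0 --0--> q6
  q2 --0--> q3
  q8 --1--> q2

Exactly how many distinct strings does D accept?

The useful subgraph on states {q1, q2, q4, q6} is acyclic, so L(D) is finite; the longest accepting path visits 4 useful states, giving maximum string length 3.
Counting accepting paths from q1 by length: 1 of length 0, 2 of length 1, 1 of length 2, 2 of length 3. Total 6.

6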